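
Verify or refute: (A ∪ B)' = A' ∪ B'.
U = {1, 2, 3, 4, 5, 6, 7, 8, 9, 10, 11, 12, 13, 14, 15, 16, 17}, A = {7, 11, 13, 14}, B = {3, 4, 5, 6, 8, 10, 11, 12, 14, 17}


LHS: A ∪ B = {3, 4, 5, 6, 7, 8, 10, 11, 12, 13, 14, 17}
(A ∪ B)' = U \ (A ∪ B) = {1, 2, 9, 15, 16}
A' = {1, 2, 3, 4, 5, 6, 8, 9, 10, 12, 15, 16, 17}, B' = {1, 2, 7, 9, 13, 15, 16}
Claimed RHS: A' ∪ B' = {1, 2, 3, 4, 5, 6, 7, 8, 9, 10, 12, 13, 15, 16, 17}
Identity is INVALID: LHS = {1, 2, 9, 15, 16} but the RHS claimed here equals {1, 2, 3, 4, 5, 6, 7, 8, 9, 10, 12, 13, 15, 16, 17}. The correct form is (A ∪ B)' = A' ∩ B'.

Identity is invalid: (A ∪ B)' = {1, 2, 9, 15, 16} but A' ∪ B' = {1, 2, 3, 4, 5, 6, 7, 8, 9, 10, 12, 13, 15, 16, 17}. The correct De Morgan law is (A ∪ B)' = A' ∩ B'.


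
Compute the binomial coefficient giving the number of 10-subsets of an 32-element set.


C(n,k) = n! / (k!(n-k)!)
C(32,10) = 32! / (10!22!)
= 64512240

C(32,10) = 64512240


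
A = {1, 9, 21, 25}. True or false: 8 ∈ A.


A = {1, 9, 21, 25}
Checking if 8 is in A
8 is not in A → False

8 ∉ A


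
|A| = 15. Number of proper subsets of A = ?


Total subsets = 2^n = 2^15 = 32768
Proper subsets exclude the set itself: 2^n - 1
= 32768 - 1
= 32767

Number of proper subsets = 32767


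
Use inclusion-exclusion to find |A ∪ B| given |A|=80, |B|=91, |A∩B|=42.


|A ∪ B| = |A| + |B| - |A ∩ B|
= 80 + 91 - 42
= 129

|A ∪ B| = 129


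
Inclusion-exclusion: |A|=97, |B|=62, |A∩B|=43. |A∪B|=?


|A ∪ B| = |A| + |B| - |A ∩ B|
= 97 + 62 - 43
= 116

|A ∪ B| = 116


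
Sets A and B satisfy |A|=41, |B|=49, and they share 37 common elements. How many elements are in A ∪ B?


|A ∪ B| = |A| + |B| - |A ∩ B|
= 41 + 49 - 37
= 53

|A ∪ B| = 53


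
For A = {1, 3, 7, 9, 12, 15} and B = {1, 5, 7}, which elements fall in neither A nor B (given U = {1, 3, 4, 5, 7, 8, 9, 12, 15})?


A = {1, 3, 7, 9, 12, 15}
B = {1, 5, 7}
Region: in neither A nor B (given U = {1, 3, 4, 5, 7, 8, 9, 12, 15})
Elements: {4, 8}

Elements in neither A nor B (given U = {1, 3, 4, 5, 7, 8, 9, 12, 15}): {4, 8}


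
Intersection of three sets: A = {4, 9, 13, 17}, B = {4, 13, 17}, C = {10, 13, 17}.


A ∩ B = {4, 13, 17}
(A ∩ B) ∩ C = {13, 17}

A ∩ B ∩ C = {13, 17}


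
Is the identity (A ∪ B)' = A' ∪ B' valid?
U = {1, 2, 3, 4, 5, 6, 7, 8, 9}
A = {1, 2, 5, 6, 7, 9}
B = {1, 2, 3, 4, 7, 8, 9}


LHS: A ∪ B = {1, 2, 3, 4, 5, 6, 7, 8, 9}
(A ∪ B)' = U \ (A ∪ B) = ∅
A' = {3, 4, 8}, B' = {5, 6}
Claimed RHS: A' ∪ B' = {3, 4, 5, 6, 8}
Identity is INVALID: LHS = ∅ but the RHS claimed here equals {3, 4, 5, 6, 8}. The correct form is (A ∪ B)' = A' ∩ B'.

Identity is invalid: (A ∪ B)' = ∅ but A' ∪ B' = {3, 4, 5, 6, 8}. The correct De Morgan law is (A ∪ B)' = A' ∩ B'.


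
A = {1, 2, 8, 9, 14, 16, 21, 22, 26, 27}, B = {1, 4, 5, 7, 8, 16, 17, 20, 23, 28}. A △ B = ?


A △ B = (A \ B) ∪ (B \ A) = elements in exactly one of A or B
A \ B = {2, 9, 14, 21, 22, 26, 27}
B \ A = {4, 5, 7, 17, 20, 23, 28}
A △ B = {2, 4, 5, 7, 9, 14, 17, 20, 21, 22, 23, 26, 27, 28}

A △ B = {2, 4, 5, 7, 9, 14, 17, 20, 21, 22, 23, 26, 27, 28}


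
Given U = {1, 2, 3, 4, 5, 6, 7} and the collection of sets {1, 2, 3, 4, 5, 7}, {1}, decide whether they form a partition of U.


A partition requires: (1) non-empty parts, (2) pairwise disjoint, (3) union = U
Parts: {1, 2, 3, 4, 5, 7}, {1}
Union of parts: {1, 2, 3, 4, 5, 7}
U = {1, 2, 3, 4, 5, 6, 7}
All non-empty? True
Pairwise disjoint? False
Covers U? False

No, not a valid partition


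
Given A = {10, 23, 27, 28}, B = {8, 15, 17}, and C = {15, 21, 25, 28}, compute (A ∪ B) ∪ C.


A ∪ B = {8, 10, 15, 17, 23, 27, 28}
(A ∪ B) ∪ C = {8, 10, 15, 17, 21, 23, 25, 27, 28}

A ∪ B ∪ C = {8, 10, 15, 17, 21, 23, 25, 27, 28}


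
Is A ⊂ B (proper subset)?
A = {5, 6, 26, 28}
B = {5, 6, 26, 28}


A ⊂ B requires: A ⊆ B AND A ≠ B.
A ⊆ B? Yes
A = B? Yes
A = B, so A is not a PROPER subset.

No, A is not a proper subset of B


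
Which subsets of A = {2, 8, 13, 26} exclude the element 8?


A subset of A that omits 8 is a subset of A \ {8}, so there are 2^(n-1) = 2^3 = 8 of them.
Subsets excluding 8: ∅, {2}, {13}, {26}, {2, 13}, {2, 26}, {13, 26}, {2, 13, 26}

Subsets excluding 8 (8 total): ∅, {2}, {13}, {26}, {2, 13}, {2, 26}, {13, 26}, {2, 13, 26}


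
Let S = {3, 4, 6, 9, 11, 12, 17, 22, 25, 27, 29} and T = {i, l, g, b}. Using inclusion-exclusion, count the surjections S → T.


n = |S| = 11, k = |T| = 4. Surjections via inclusion-exclusion:
S(n,k) = Σ(-1)^i × C(k,i) × (k-i)^n, i=0 to k
i=0: (-1)^0×C(4,0)×4^11 = 4194304
i=1: (-1)^1×C(4,1)×3^11 = -708588
i=2: (-1)^2×C(4,2)×2^11 = 12288
i=3: (-1)^3×C(4,3)×1^11 = -4
i=4: (-1)^4×C(4,4)×0^11 = 0
Total = 3498000

Number of surjections = 3498000


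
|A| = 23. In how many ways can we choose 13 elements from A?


C(n,k) = n! / (k!(n-k)!)
C(23,13) = 23! / (13!10!)
= 1144066

C(23,13) = 1144066


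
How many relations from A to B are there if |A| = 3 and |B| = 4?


A relation from A to B is any subset of A × B.
|A × B| = 3 × 4 = 12
# relations = 2^|A × B| = 2^12 = 4096

Number of relations = 4096


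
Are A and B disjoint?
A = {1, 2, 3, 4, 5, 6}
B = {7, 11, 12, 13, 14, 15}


Disjoint means A ∩ B = ∅.
A ∩ B = ∅
A ∩ B = ∅, so A and B are disjoint.

Yes, A and B are disjoint


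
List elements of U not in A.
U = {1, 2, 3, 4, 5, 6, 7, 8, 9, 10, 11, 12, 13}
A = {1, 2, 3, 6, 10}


Aᶜ = U \ A = elements in U but not in A
U = {1, 2, 3, 4, 5, 6, 7, 8, 9, 10, 11, 12, 13}
A = {1, 2, 3, 6, 10}
Aᶜ = {4, 5, 7, 8, 9, 11, 12, 13}

Aᶜ = {4, 5, 7, 8, 9, 11, 12, 13}


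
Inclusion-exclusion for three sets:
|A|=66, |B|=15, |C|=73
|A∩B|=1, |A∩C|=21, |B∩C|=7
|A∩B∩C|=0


|A∪B∪C| = |A|+|B|+|C| - |A∩B|-|A∩C|-|B∩C| + |A∩B∩C|
= 66+15+73 - 1-21-7 + 0
= 154 - 29 + 0
= 125

|A ∪ B ∪ C| = 125


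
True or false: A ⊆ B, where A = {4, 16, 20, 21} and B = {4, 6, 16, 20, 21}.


A ⊆ B means every element of A is in B.
All elements of A are in B.
So A ⊆ B.

Yes, A ⊆ B


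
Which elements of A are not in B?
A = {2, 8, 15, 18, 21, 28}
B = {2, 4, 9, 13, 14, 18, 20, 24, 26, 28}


A \ B = elements in A but not in B
A = {2, 8, 15, 18, 21, 28}
B = {2, 4, 9, 13, 14, 18, 20, 24, 26, 28}
Remove from A any elements in B
A \ B = {8, 15, 21}

A \ B = {8, 15, 21}


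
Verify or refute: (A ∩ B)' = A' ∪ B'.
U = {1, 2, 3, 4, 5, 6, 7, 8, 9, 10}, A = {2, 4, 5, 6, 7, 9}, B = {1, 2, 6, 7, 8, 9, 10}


LHS: A ∩ B = {2, 6, 7, 9}
(A ∩ B)' = U \ (A ∩ B) = {1, 3, 4, 5, 8, 10}
A' = {1, 3, 8, 10}, B' = {3, 4, 5}
Claimed RHS: A' ∪ B' = {1, 3, 4, 5, 8, 10}
Identity is VALID: LHS = RHS = {1, 3, 4, 5, 8, 10} ✓

Identity is valid. (A ∩ B)' = A' ∪ B' = {1, 3, 4, 5, 8, 10}


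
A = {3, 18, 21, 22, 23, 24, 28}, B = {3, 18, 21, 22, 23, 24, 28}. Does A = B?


Two sets are equal iff they have exactly the same elements.
A = {3, 18, 21, 22, 23, 24, 28}
B = {3, 18, 21, 22, 23, 24, 28}
Same elements → A = B

Yes, A = B


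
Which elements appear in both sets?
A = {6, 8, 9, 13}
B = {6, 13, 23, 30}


A ∩ B = elements in both A and B
A = {6, 8, 9, 13}
B = {6, 13, 23, 30}
A ∩ B = {6, 13}

A ∩ B = {6, 13}


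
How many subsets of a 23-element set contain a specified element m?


Subsets of A containing m correspond to subsets of A \ {m}, which has 22 elements.
Count = 2^(n-1) = 2^22
= 4194304

Number of subsets containing m = 4194304


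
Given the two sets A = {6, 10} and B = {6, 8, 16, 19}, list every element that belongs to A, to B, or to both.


A ∪ B = all elements in A or B (or both)
A = {6, 10}
B = {6, 8, 16, 19}
A ∪ B = {6, 8, 10, 16, 19}

A ∪ B = {6, 8, 10, 16, 19}


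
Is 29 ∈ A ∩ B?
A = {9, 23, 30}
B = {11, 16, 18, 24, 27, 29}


A = {9, 23, 30}, B = {11, 16, 18, 24, 27, 29}
A ∩ B = elements in both A and B
A ∩ B = ∅
Checking if 29 ∈ A ∩ B
29 is not in A ∩ B → False

29 ∉ A ∩ B


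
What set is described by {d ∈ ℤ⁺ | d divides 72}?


Checking each candidate:
Condition: positive divisors of 72
Result = {1, 2, 3, 4, 6, 8, 9, 12, 18, 24, 36, 72}

{1, 2, 3, 4, 6, 8, 9, 12, 18, 24, 36, 72}


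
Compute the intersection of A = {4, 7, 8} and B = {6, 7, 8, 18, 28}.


A ∩ B = elements in both A and B
A = {4, 7, 8}
B = {6, 7, 8, 18, 28}
A ∩ B = {7, 8}

A ∩ B = {7, 8}


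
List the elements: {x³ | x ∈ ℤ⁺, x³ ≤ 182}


Checking each candidate:
Condition: positive perfect cubes ≤ 182
Result = {1, 8, 27, 64, 125}

{1, 8, 27, 64, 125}


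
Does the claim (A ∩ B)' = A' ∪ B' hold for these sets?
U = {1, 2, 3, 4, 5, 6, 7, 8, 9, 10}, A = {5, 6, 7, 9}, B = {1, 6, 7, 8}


LHS: A ∩ B = {6, 7}
(A ∩ B)' = U \ (A ∩ B) = {1, 2, 3, 4, 5, 8, 9, 10}
A' = {1, 2, 3, 4, 8, 10}, B' = {2, 3, 4, 5, 9, 10}
Claimed RHS: A' ∪ B' = {1, 2, 3, 4, 5, 8, 9, 10}
Identity is VALID: LHS = RHS = {1, 2, 3, 4, 5, 8, 9, 10} ✓

Identity is valid. (A ∩ B)' = A' ∪ B' = {1, 2, 3, 4, 5, 8, 9, 10}


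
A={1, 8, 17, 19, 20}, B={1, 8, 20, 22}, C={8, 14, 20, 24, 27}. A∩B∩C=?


A ∩ B = {1, 8, 20}
(A ∩ B) ∩ C = {8, 20}

A ∩ B ∩ C = {8, 20}


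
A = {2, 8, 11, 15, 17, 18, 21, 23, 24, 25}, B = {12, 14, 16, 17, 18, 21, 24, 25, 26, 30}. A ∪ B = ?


A ∪ B = all elements in A or B (or both)
A = {2, 8, 11, 15, 17, 18, 21, 23, 24, 25}
B = {12, 14, 16, 17, 18, 21, 24, 25, 26, 30}
A ∪ B = {2, 8, 11, 12, 14, 15, 16, 17, 18, 21, 23, 24, 25, 26, 30}

A ∪ B = {2, 8, 11, 12, 14, 15, 16, 17, 18, 21, 23, 24, 25, 26, 30}


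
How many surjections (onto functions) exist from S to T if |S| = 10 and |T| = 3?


n = |S| = 10, k = |T| = 3. Surjections via inclusion-exclusion:
S(n,k) = Σ(-1)^i × C(k,i) × (k-i)^n, i=0 to k
i=0: (-1)^0×C(3,0)×3^10 = 59049
i=1: (-1)^1×C(3,1)×2^10 = -3072
i=2: (-1)^2×C(3,2)×1^10 = 3
i=3: (-1)^3×C(3,3)×0^10 = 0
Total = 55980

Number of surjections = 55980


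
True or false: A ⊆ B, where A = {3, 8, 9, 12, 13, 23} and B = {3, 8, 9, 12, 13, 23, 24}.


A ⊆ B means every element of A is in B.
All elements of A are in B.
So A ⊆ B.

Yes, A ⊆ B


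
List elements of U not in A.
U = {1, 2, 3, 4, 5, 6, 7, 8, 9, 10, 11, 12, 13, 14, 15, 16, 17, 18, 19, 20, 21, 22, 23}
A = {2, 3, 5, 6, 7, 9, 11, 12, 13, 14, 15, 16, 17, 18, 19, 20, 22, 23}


Aᶜ = U \ A = elements in U but not in A
U = {1, 2, 3, 4, 5, 6, 7, 8, 9, 10, 11, 12, 13, 14, 15, 16, 17, 18, 19, 20, 21, 22, 23}
A = {2, 3, 5, 6, 7, 9, 11, 12, 13, 14, 15, 16, 17, 18, 19, 20, 22, 23}
Aᶜ = {1, 4, 8, 10, 21}

Aᶜ = {1, 4, 8, 10, 21}


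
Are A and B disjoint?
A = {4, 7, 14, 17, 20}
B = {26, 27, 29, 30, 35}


Disjoint means A ∩ B = ∅.
A ∩ B = ∅
A ∩ B = ∅, so A and B are disjoint.

Yes, A and B are disjoint


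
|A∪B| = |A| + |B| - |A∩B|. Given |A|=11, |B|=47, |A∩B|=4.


|A ∪ B| = |A| + |B| - |A ∩ B|
= 11 + 47 - 4
= 54

|A ∪ B| = 54


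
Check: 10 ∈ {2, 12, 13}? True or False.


A = {2, 12, 13}
Checking if 10 is in A
10 is not in A → False

10 ∉ A


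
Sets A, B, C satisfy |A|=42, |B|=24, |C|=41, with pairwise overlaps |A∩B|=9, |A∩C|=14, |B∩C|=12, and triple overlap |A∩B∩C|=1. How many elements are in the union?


|A∪B∪C| = |A|+|B|+|C| - |A∩B|-|A∩C|-|B∩C| + |A∩B∩C|
= 42+24+41 - 9-14-12 + 1
= 107 - 35 + 1
= 73

|A ∪ B ∪ C| = 73


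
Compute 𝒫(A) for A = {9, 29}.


|A| = 2, so |P(A)| = 2^2 = 4
Enumerate subsets by cardinality (0 to 2):
∅, {9}, {29}, {9, 29}

P(A) has 4 subsets: ∅, {9}, {29}, {9, 29}


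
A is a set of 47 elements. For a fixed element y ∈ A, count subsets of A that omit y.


Subsets of A avoiding y are subsets of A \ {y}, which has 46 elements.
Count = 2^(n-1) = 2^46
= 70368744177664

Number of subsets avoiding y = 70368744177664


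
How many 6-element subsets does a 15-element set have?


C(n,k) = n! / (k!(n-k)!)
C(15,6) = 15! / (6!9!)
= 5005

C(15,6) = 5005


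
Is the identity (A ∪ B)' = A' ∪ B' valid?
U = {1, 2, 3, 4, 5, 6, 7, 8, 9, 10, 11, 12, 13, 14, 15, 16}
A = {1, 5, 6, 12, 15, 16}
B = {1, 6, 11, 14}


LHS: A ∪ B = {1, 5, 6, 11, 12, 14, 15, 16}
(A ∪ B)' = U \ (A ∪ B) = {2, 3, 4, 7, 8, 9, 10, 13}
A' = {2, 3, 4, 7, 8, 9, 10, 11, 13, 14}, B' = {2, 3, 4, 5, 7, 8, 9, 10, 12, 13, 15, 16}
Claimed RHS: A' ∪ B' = {2, 3, 4, 5, 7, 8, 9, 10, 11, 12, 13, 14, 15, 16}
Identity is INVALID: LHS = {2, 3, 4, 7, 8, 9, 10, 13} but the RHS claimed here equals {2, 3, 4, 5, 7, 8, 9, 10, 11, 12, 13, 14, 15, 16}. The correct form is (A ∪ B)' = A' ∩ B'.

Identity is invalid: (A ∪ B)' = {2, 3, 4, 7, 8, 9, 10, 13} but A' ∪ B' = {2, 3, 4, 5, 7, 8, 9, 10, 11, 12, 13, 14, 15, 16}. The correct De Morgan law is (A ∪ B)' = A' ∩ B'.


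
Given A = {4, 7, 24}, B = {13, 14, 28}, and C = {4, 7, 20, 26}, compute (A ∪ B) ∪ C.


A ∪ B = {4, 7, 13, 14, 24, 28}
(A ∪ B) ∪ C = {4, 7, 13, 14, 20, 24, 26, 28}

A ∪ B ∪ C = {4, 7, 13, 14, 20, 24, 26, 28}


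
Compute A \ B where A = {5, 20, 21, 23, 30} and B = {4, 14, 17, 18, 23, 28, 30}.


A \ B = elements in A but not in B
A = {5, 20, 21, 23, 30}
B = {4, 14, 17, 18, 23, 28, 30}
Remove from A any elements in B
A \ B = {5, 20, 21}

A \ B = {5, 20, 21}


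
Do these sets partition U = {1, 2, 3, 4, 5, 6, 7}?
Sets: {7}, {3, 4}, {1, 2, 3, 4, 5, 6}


A partition requires: (1) non-empty parts, (2) pairwise disjoint, (3) union = U
Parts: {7}, {3, 4}, {1, 2, 3, 4, 5, 6}
Union of parts: {1, 2, 3, 4, 5, 6, 7}
U = {1, 2, 3, 4, 5, 6, 7}
All non-empty? True
Pairwise disjoint? False
Covers U? True

No, not a valid partition


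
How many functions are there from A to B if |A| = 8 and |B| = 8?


Each of |A| = 8 inputs maps to any of |B| = 8 outputs.
# functions = |B|^|A| = 8^8
= 16777216

Number of functions = 16777216


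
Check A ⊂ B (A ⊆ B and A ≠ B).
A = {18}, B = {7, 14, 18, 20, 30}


A ⊂ B requires: A ⊆ B AND A ≠ B.
A ⊆ B? Yes
A = B? No
A ⊂ B: Yes (A is a proper subset of B)

Yes, A ⊂ B


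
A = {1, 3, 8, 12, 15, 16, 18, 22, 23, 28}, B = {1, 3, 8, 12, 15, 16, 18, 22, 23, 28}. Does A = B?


Two sets are equal iff they have exactly the same elements.
A = {1, 3, 8, 12, 15, 16, 18, 22, 23, 28}
B = {1, 3, 8, 12, 15, 16, 18, 22, 23, 28}
Same elements → A = B

Yes, A = B


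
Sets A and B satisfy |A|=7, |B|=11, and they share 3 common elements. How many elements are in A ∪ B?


|A ∪ B| = |A| + |B| - |A ∩ B|
= 7 + 11 - 3
= 15

|A ∪ B| = 15


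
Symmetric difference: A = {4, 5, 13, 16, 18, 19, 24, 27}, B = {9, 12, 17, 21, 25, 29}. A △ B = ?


A △ B = (A \ B) ∪ (B \ A) = elements in exactly one of A or B
A \ B = {4, 5, 13, 16, 18, 19, 24, 27}
B \ A = {9, 12, 17, 21, 25, 29}
A △ B = {4, 5, 9, 12, 13, 16, 17, 18, 19, 21, 24, 25, 27, 29}

A △ B = {4, 5, 9, 12, 13, 16, 17, 18, 19, 21, 24, 25, 27, 29}


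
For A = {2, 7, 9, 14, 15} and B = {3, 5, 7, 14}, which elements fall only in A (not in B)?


A = {2, 7, 9, 14, 15}
B = {3, 5, 7, 14}
Region: only in A (not in B)
Elements: {2, 9, 15}

Elements only in A (not in B): {2, 9, 15}


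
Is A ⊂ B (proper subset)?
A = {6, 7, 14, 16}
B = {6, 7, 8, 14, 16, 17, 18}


A ⊂ B requires: A ⊆ B AND A ≠ B.
A ⊆ B? Yes
A = B? No
A ⊂ B: Yes (A is a proper subset of B)

Yes, A ⊂ B


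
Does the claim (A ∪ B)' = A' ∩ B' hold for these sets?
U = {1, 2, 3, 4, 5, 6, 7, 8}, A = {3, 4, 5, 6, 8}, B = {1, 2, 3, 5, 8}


LHS: A ∪ B = {1, 2, 3, 4, 5, 6, 8}
(A ∪ B)' = U \ (A ∪ B) = {7}
A' = {1, 2, 7}, B' = {4, 6, 7}
Claimed RHS: A' ∩ B' = {7}
Identity is VALID: LHS = RHS = {7} ✓

Identity is valid. (A ∪ B)' = A' ∩ B' = {7}


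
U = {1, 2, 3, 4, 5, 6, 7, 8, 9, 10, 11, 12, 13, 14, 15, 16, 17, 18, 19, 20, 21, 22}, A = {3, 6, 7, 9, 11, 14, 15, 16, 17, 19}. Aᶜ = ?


Aᶜ = U \ A = elements in U but not in A
U = {1, 2, 3, 4, 5, 6, 7, 8, 9, 10, 11, 12, 13, 14, 15, 16, 17, 18, 19, 20, 21, 22}
A = {3, 6, 7, 9, 11, 14, 15, 16, 17, 19}
Aᶜ = {1, 2, 4, 5, 8, 10, 12, 13, 18, 20, 21, 22}

Aᶜ = {1, 2, 4, 5, 8, 10, 12, 13, 18, 20, 21, 22}


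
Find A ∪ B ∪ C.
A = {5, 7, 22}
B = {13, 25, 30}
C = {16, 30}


A ∪ B = {5, 7, 13, 22, 25, 30}
(A ∪ B) ∪ C = {5, 7, 13, 16, 22, 25, 30}

A ∪ B ∪ C = {5, 7, 13, 16, 22, 25, 30}


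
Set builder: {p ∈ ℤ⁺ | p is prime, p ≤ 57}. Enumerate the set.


Checking each candidate:
Condition: primes ≤ 57
Result = {2, 3, 5, 7, 11, 13, 17, 19, 23, 29, 31, 37, 41, 43, 47, 53}

{2, 3, 5, 7, 11, 13, 17, 19, 23, 29, 31, 37, 41, 43, 47, 53}


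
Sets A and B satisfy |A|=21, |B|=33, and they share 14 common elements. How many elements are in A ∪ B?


|A ∪ B| = |A| + |B| - |A ∩ B|
= 21 + 33 - 14
= 40

|A ∪ B| = 40


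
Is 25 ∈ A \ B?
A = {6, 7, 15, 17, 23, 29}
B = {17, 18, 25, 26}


A = {6, 7, 15, 17, 23, 29}, B = {17, 18, 25, 26}
A \ B = elements in A but not in B
A \ B = {6, 7, 15, 23, 29}
Checking if 25 ∈ A \ B
25 is not in A \ B → False

25 ∉ A \ B


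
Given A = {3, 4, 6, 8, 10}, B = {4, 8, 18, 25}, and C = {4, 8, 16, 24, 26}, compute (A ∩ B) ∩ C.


A ∩ B = {4, 8}
(A ∩ B) ∩ C = {4, 8}

A ∩ B ∩ C = {4, 8}


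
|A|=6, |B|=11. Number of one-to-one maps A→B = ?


An injection sends each of |A| = 6 inputs to a distinct output in B.
# injections = |B|·(|B|-1)·…·(|B|-|A|+1) = 11! / (11 - 6)!
= 11 × 10 × 9 × 8 × 7 × 6
= 332640

Number of injections = 332640


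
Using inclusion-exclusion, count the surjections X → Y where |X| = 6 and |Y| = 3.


n = |X| = 6, k = |Y| = 3. Surjections via inclusion-exclusion:
S(n,k) = Σ(-1)^i × C(k,i) × (k-i)^n, i=0 to k
i=0: (-1)^0×C(3,0)×3^6 = 729
i=1: (-1)^1×C(3,1)×2^6 = -192
i=2: (-1)^2×C(3,2)×1^6 = 3
i=3: (-1)^3×C(3,3)×0^6 = 0
Total = 540

Number of surjections = 540


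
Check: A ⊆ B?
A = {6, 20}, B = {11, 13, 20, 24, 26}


A ⊆ B means every element of A is in B.
Elements in A not in B: {6}
So A ⊄ B.

No, A ⊄ B


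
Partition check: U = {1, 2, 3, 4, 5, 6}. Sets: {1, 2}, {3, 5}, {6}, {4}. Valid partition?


A partition requires: (1) non-empty parts, (2) pairwise disjoint, (3) union = U
Parts: {1, 2}, {3, 5}, {6}, {4}
Union of parts: {1, 2, 3, 4, 5, 6}
U = {1, 2, 3, 4, 5, 6}
All non-empty? True
Pairwise disjoint? True
Covers U? True

Yes, valid partition


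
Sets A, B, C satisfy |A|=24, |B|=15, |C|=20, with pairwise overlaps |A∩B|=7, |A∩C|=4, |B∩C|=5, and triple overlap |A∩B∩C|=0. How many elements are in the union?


|A∪B∪C| = |A|+|B|+|C| - |A∩B|-|A∩C|-|B∩C| + |A∩B∩C|
= 24+15+20 - 7-4-5 + 0
= 59 - 16 + 0
= 43

|A ∪ B ∪ C| = 43


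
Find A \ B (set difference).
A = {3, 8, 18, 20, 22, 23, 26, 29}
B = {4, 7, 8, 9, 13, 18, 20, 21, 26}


A \ B = elements in A but not in B
A = {3, 8, 18, 20, 22, 23, 26, 29}
B = {4, 7, 8, 9, 13, 18, 20, 21, 26}
Remove from A any elements in B
A \ B = {3, 22, 23, 29}

A \ B = {3, 22, 23, 29}


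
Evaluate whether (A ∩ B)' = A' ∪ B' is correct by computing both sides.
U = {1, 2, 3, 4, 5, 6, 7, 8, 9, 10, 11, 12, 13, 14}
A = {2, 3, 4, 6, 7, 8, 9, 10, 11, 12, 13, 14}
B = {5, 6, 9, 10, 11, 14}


LHS: A ∩ B = {6, 9, 10, 11, 14}
(A ∩ B)' = U \ (A ∩ B) = {1, 2, 3, 4, 5, 7, 8, 12, 13}
A' = {1, 5}, B' = {1, 2, 3, 4, 7, 8, 12, 13}
Claimed RHS: A' ∪ B' = {1, 2, 3, 4, 5, 7, 8, 12, 13}
Identity is VALID: LHS = RHS = {1, 2, 3, 4, 5, 7, 8, 12, 13} ✓

Identity is valid. (A ∩ B)' = A' ∪ B' = {1, 2, 3, 4, 5, 7, 8, 12, 13}


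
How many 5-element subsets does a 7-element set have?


C(n,k) = n! / (k!(n-k)!)
C(7,5) = 7! / (5!2!)
= 21

C(7,5) = 21


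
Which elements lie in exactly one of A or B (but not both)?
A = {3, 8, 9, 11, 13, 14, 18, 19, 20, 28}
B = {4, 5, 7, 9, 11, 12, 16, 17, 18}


A △ B = (A \ B) ∪ (B \ A) = elements in exactly one of A or B
A \ B = {3, 8, 13, 14, 19, 20, 28}
B \ A = {4, 5, 7, 12, 16, 17}
A △ B = {3, 4, 5, 7, 8, 12, 13, 14, 16, 17, 19, 20, 28}

A △ B = {3, 4, 5, 7, 8, 12, 13, 14, 16, 17, 19, 20, 28}


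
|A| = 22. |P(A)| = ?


Number of subsets = 2^n
= 2^22
= 4194304

|P(A)| = 4194304


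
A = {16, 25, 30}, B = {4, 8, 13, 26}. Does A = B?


Two sets are equal iff they have exactly the same elements.
A = {16, 25, 30}
B = {4, 8, 13, 26}
Differences: {4, 8, 13, 16, 25, 26, 30}
A ≠ B

No, A ≠ B


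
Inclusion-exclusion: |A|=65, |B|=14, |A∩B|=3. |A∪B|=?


|A ∪ B| = |A| + |B| - |A ∩ B|
= 65 + 14 - 3
= 76

|A ∪ B| = 76


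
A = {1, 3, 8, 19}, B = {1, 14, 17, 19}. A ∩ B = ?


A ∩ B = elements in both A and B
A = {1, 3, 8, 19}
B = {1, 14, 17, 19}
A ∩ B = {1, 19}

A ∩ B = {1, 19}


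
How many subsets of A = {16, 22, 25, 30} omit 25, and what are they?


A subset of A that omits 25 is a subset of A \ {25}, so there are 2^(n-1) = 2^3 = 8 of them.
Subsets excluding 25: ∅, {16}, {22}, {30}, {16, 22}, {16, 30}, {22, 30}, {16, 22, 30}

Subsets excluding 25 (8 total): ∅, {16}, {22}, {30}, {16, 22}, {16, 30}, {22, 30}, {16, 22, 30}


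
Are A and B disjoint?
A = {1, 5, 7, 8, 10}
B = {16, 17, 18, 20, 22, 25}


Disjoint means A ∩ B = ∅.
A ∩ B = ∅
A ∩ B = ∅, so A and B are disjoint.

Yes, A and B are disjoint


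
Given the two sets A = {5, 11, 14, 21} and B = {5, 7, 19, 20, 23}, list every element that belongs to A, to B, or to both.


A ∪ B = all elements in A or B (or both)
A = {5, 11, 14, 21}
B = {5, 7, 19, 20, 23}
A ∪ B = {5, 7, 11, 14, 19, 20, 21, 23}

A ∪ B = {5, 7, 11, 14, 19, 20, 21, 23}


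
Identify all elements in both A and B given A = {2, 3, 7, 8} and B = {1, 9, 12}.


A = {2, 3, 7, 8}
B = {1, 9, 12}
Region: in both A and B
Elements: ∅

Elements in both A and B: ∅


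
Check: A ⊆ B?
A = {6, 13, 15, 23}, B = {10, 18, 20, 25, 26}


A ⊆ B means every element of A is in B.
Elements in A not in B: {6, 13, 15, 23}
So A ⊄ B.

No, A ⊄ B


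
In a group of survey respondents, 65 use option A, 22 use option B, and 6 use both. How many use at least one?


|A ∪ B| = |A| + |B| - |A ∩ B|
= 65 + 22 - 6
= 81

|A ∪ B| = 81


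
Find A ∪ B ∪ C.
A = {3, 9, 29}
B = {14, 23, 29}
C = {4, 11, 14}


A ∪ B = {3, 9, 14, 23, 29}
(A ∪ B) ∪ C = {3, 4, 9, 11, 14, 23, 29}

A ∪ B ∪ C = {3, 4, 9, 11, 14, 23, 29}


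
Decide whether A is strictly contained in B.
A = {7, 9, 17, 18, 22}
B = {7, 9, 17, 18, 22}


A ⊂ B requires: A ⊆ B AND A ≠ B.
A ⊆ B? Yes
A = B? Yes
A = B, so A is not a PROPER subset.

No, A is not a proper subset of B


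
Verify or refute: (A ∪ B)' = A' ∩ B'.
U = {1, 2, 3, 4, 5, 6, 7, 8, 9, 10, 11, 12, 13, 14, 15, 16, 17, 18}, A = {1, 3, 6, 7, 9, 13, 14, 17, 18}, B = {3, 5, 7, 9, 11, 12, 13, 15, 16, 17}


LHS: A ∪ B = {1, 3, 5, 6, 7, 9, 11, 12, 13, 14, 15, 16, 17, 18}
(A ∪ B)' = U \ (A ∪ B) = {2, 4, 8, 10}
A' = {2, 4, 5, 8, 10, 11, 12, 15, 16}, B' = {1, 2, 4, 6, 8, 10, 14, 18}
Claimed RHS: A' ∩ B' = {2, 4, 8, 10}
Identity is VALID: LHS = RHS = {2, 4, 8, 10} ✓

Identity is valid. (A ∪ B)' = A' ∩ B' = {2, 4, 8, 10}


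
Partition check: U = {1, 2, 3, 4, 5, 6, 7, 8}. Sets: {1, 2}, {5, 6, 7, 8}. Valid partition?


A partition requires: (1) non-empty parts, (2) pairwise disjoint, (3) union = U
Parts: {1, 2}, {5, 6, 7, 8}
Union of parts: {1, 2, 5, 6, 7, 8}
U = {1, 2, 3, 4, 5, 6, 7, 8}
All non-empty? True
Pairwise disjoint? True
Covers U? False

No, not a valid partition


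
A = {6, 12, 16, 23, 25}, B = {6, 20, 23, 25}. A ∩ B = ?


A ∩ B = elements in both A and B
A = {6, 12, 16, 23, 25}
B = {6, 20, 23, 25}
A ∩ B = {6, 23, 25}

A ∩ B = {6, 23, 25}


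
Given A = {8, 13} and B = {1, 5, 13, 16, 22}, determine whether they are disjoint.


Disjoint means A ∩ B = ∅.
A ∩ B = {13}
A ∩ B ≠ ∅, so A and B are NOT disjoint.

No, A and B are not disjoint (A ∩ B = {13})


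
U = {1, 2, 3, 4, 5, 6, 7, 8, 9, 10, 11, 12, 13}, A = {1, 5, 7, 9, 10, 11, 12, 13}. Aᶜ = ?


Aᶜ = U \ A = elements in U but not in A
U = {1, 2, 3, 4, 5, 6, 7, 8, 9, 10, 11, 12, 13}
A = {1, 5, 7, 9, 10, 11, 12, 13}
Aᶜ = {2, 3, 4, 6, 8}

Aᶜ = {2, 3, 4, 6, 8}


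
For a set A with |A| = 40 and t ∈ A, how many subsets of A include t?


Subsets of A containing t correspond to subsets of A \ {t}, which has 39 elements.
Count = 2^(n-1) = 2^39
= 549755813888

Number of subsets containing t = 549755813888


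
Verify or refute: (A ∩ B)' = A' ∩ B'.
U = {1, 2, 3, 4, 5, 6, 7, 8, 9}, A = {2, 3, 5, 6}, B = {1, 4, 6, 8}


LHS: A ∩ B = {6}
(A ∩ B)' = U \ (A ∩ B) = {1, 2, 3, 4, 5, 7, 8, 9}
A' = {1, 4, 7, 8, 9}, B' = {2, 3, 5, 7, 9}
Claimed RHS: A' ∩ B' = {7, 9}
Identity is INVALID: LHS = {1, 2, 3, 4, 5, 7, 8, 9} but the RHS claimed here equals {7, 9}. The correct form is (A ∩ B)' = A' ∪ B'.

Identity is invalid: (A ∩ B)' = {1, 2, 3, 4, 5, 7, 8, 9} but A' ∩ B' = {7, 9}. The correct De Morgan law is (A ∩ B)' = A' ∪ B'.


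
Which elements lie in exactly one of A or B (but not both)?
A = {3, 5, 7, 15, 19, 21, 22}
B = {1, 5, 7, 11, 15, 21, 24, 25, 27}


A △ B = (A \ B) ∪ (B \ A) = elements in exactly one of A or B
A \ B = {3, 19, 22}
B \ A = {1, 11, 24, 25, 27}
A △ B = {1, 3, 11, 19, 22, 24, 25, 27}

A △ B = {1, 3, 11, 19, 22, 24, 25, 27}


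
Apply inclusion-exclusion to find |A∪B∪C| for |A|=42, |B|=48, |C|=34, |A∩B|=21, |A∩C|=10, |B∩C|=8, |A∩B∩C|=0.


|A∪B∪C| = |A|+|B|+|C| - |A∩B|-|A∩C|-|B∩C| + |A∩B∩C|
= 42+48+34 - 21-10-8 + 0
= 124 - 39 + 0
= 85

|A ∪ B ∪ C| = 85


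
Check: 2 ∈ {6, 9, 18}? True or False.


A = {6, 9, 18}
Checking if 2 is in A
2 is not in A → False

2 ∉ A


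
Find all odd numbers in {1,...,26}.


Checking each candidate:
Condition: odd numbers in {1,...,26}
Result = {1, 3, 5, 7, 9, 11, 13, 15, 17, 19, 21, 23, 25}

{1, 3, 5, 7, 9, 11, 13, 15, 17, 19, 21, 23, 25}


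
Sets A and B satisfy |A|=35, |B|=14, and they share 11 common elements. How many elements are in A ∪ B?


|A ∪ B| = |A| + |B| - |A ∩ B|
= 35 + 14 - 11
= 38

|A ∪ B| = 38


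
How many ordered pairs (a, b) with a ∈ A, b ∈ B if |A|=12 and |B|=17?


|A × B| = |A| × |B|
= 12 × 17
= 204

|A × B| = 204


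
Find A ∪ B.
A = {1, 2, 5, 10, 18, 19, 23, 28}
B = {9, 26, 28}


A ∪ B = all elements in A or B (or both)
A = {1, 2, 5, 10, 18, 19, 23, 28}
B = {9, 26, 28}
A ∪ B = {1, 2, 5, 9, 10, 18, 19, 23, 26, 28}

A ∪ B = {1, 2, 5, 9, 10, 18, 19, 23, 26, 28}


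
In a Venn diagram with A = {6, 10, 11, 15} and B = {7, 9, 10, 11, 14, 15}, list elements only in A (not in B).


A = {6, 10, 11, 15}
B = {7, 9, 10, 11, 14, 15}
Region: only in A (not in B)
Elements: {6}

Elements only in A (not in B): {6}


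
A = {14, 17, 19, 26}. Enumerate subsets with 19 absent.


A subset of A that omits 19 is a subset of A \ {19}, so there are 2^(n-1) = 2^3 = 8 of them.
Subsets excluding 19: ∅, {14}, {17}, {26}, {14, 17}, {14, 26}, {17, 26}, {14, 17, 26}

Subsets excluding 19 (8 total): ∅, {14}, {17}, {26}, {14, 17}, {14, 26}, {17, 26}, {14, 17, 26}


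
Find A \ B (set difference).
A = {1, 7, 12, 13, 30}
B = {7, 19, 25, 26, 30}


A \ B = elements in A but not in B
A = {1, 7, 12, 13, 30}
B = {7, 19, 25, 26, 30}
Remove from A any elements in B
A \ B = {1, 12, 13}

A \ B = {1, 12, 13}


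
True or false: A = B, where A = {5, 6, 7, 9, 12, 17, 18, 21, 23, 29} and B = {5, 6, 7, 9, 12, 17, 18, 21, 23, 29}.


Two sets are equal iff they have exactly the same elements.
A = {5, 6, 7, 9, 12, 17, 18, 21, 23, 29}
B = {5, 6, 7, 9, 12, 17, 18, 21, 23, 29}
Same elements → A = B

Yes, A = B


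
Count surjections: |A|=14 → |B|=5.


n = |A| = 14, k = |B| = 5. Surjections via inclusion-exclusion:
S(n,k) = Σ(-1)^i × C(k,i) × (k-i)^n, i=0 to k
i=0: (-1)^0×C(5,0)×5^14 = 6103515625
i=1: (-1)^1×C(5,1)×4^14 = -1342177280
i=2: (-1)^2×C(5,2)×3^14 = 47829690
i=3: (-1)^3×C(5,3)×2^14 = -163840
i=4: (-1)^4×C(5,4)×1^14 = 5
i=5: (-1)^5×C(5,5)×0^14 = 0
Total = 4809004200

Number of surjections = 4809004200


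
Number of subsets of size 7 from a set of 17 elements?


C(n,k) = n! / (k!(n-k)!)
C(17,7) = 17! / (7!10!)
= 19448

C(17,7) = 19448


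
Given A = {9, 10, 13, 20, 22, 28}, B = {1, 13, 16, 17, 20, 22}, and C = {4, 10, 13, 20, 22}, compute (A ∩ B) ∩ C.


A ∩ B = {13, 20, 22}
(A ∩ B) ∩ C = {13, 20, 22}

A ∩ B ∩ C = {13, 20, 22}


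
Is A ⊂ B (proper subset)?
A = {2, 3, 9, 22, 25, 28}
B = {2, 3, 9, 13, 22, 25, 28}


A ⊂ B requires: A ⊆ B AND A ≠ B.
A ⊆ B? Yes
A = B? No
A ⊂ B: Yes (A is a proper subset of B)

Yes, A ⊂ B


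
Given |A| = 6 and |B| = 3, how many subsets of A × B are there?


A relation from A to B is any subset of A × B.
|A × B| = 6 × 3 = 18
# relations = 2^|A × B| = 2^18 = 262144

Number of relations = 262144


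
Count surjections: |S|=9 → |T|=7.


n = |S| = 9, k = |T| = 7. Surjections via inclusion-exclusion:
S(n,k) = Σ(-1)^i × C(k,i) × (k-i)^n, i=0 to k
i=0: (-1)^0×C(7,0)×7^9 = 40353607
i=1: (-1)^1×C(7,1)×6^9 = -70543872
i=2: (-1)^2×C(7,2)×5^9 = 41015625
i=3: (-1)^3×C(7,3)×4^9 = -9175040
i=4: (-1)^4×C(7,4)×3^9 = 688905
i=5: (-1)^5×C(7,5)×2^9 = -10752
i=6: (-1)^6×C(7,6)×1^9 = 7
i=7: (-1)^7×C(7,7)×0^9 = 0
Total = 2328480

Number of surjections = 2328480


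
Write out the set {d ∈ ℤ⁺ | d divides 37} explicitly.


Checking each candidate:
Condition: positive divisors of 37
Result = {1, 37}

{1, 37}


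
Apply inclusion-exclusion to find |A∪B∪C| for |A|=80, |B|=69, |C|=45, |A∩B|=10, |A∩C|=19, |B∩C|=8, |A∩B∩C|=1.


|A∪B∪C| = |A|+|B|+|C| - |A∩B|-|A∩C|-|B∩C| + |A∩B∩C|
= 80+69+45 - 10-19-8 + 1
= 194 - 37 + 1
= 158

|A ∪ B ∪ C| = 158


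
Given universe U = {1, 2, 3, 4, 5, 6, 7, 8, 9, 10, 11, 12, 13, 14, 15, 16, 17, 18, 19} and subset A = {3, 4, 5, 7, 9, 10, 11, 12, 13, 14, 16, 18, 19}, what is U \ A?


Aᶜ = U \ A = elements in U but not in A
U = {1, 2, 3, 4, 5, 6, 7, 8, 9, 10, 11, 12, 13, 14, 15, 16, 17, 18, 19}
A = {3, 4, 5, 7, 9, 10, 11, 12, 13, 14, 16, 18, 19}
Aᶜ = {1, 2, 6, 8, 15, 17}

Aᶜ = {1, 2, 6, 8, 15, 17}


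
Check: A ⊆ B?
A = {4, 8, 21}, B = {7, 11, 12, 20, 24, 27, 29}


A ⊆ B means every element of A is in B.
Elements in A not in B: {4, 8, 21}
So A ⊄ B.

No, A ⊄ B


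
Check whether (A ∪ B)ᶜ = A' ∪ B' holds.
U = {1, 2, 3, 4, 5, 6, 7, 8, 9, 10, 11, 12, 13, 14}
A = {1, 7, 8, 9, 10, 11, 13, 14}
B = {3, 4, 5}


LHS: A ∪ B = {1, 3, 4, 5, 7, 8, 9, 10, 11, 13, 14}
(A ∪ B)' = U \ (A ∪ B) = {2, 6, 12}
A' = {2, 3, 4, 5, 6, 12}, B' = {1, 2, 6, 7, 8, 9, 10, 11, 12, 13, 14}
Claimed RHS: A' ∪ B' = {1, 2, 3, 4, 5, 6, 7, 8, 9, 10, 11, 12, 13, 14}
Identity is INVALID: LHS = {2, 6, 12} but the RHS claimed here equals {1, 2, 3, 4, 5, 6, 7, 8, 9, 10, 11, 12, 13, 14}. The correct form is (A ∪ B)' = A' ∩ B'.

Identity is invalid: (A ∪ B)' = {2, 6, 12} but A' ∪ B' = {1, 2, 3, 4, 5, 6, 7, 8, 9, 10, 11, 12, 13, 14}. The correct De Morgan law is (A ∪ B)' = A' ∩ B'.


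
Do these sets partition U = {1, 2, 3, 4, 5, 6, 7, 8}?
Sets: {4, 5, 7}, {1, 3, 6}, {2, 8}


A partition requires: (1) non-empty parts, (2) pairwise disjoint, (3) union = U
Parts: {4, 5, 7}, {1, 3, 6}, {2, 8}
Union of parts: {1, 2, 3, 4, 5, 6, 7, 8}
U = {1, 2, 3, 4, 5, 6, 7, 8}
All non-empty? True
Pairwise disjoint? True
Covers U? True

Yes, valid partition


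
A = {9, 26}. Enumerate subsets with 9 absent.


A subset of A that omits 9 is a subset of A \ {9}, so there are 2^(n-1) = 2^1 = 2 of them.
Subsets excluding 9: ∅, {26}

Subsets excluding 9 (2 total): ∅, {26}


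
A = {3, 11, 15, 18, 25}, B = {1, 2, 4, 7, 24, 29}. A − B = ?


A \ B = elements in A but not in B
A = {3, 11, 15, 18, 25}
B = {1, 2, 4, 7, 24, 29}
Remove from A any elements in B
A \ B = {3, 11, 15, 18, 25}

A \ B = {3, 11, 15, 18, 25}


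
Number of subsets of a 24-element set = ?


Number of subsets = 2^n
= 2^24
= 16777216

|P(A)| = 16777216


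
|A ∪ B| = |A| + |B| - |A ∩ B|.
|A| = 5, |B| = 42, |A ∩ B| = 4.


|A ∪ B| = |A| + |B| - |A ∩ B|
= 5 + 42 - 4
= 43

|A ∪ B| = 43


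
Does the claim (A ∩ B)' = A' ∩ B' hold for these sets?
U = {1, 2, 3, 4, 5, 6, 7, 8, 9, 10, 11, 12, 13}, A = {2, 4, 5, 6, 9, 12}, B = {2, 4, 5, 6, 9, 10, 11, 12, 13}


LHS: A ∩ B = {2, 4, 5, 6, 9, 12}
(A ∩ B)' = U \ (A ∩ B) = {1, 3, 7, 8, 10, 11, 13}
A' = {1, 3, 7, 8, 10, 11, 13}, B' = {1, 3, 7, 8}
Claimed RHS: A' ∩ B' = {1, 3, 7, 8}
Identity is INVALID: LHS = {1, 3, 7, 8, 10, 11, 13} but the RHS claimed here equals {1, 3, 7, 8}. The correct form is (A ∩ B)' = A' ∪ B'.

Identity is invalid: (A ∩ B)' = {1, 3, 7, 8, 10, 11, 13} but A' ∩ B' = {1, 3, 7, 8}. The correct De Morgan law is (A ∩ B)' = A' ∪ B'.


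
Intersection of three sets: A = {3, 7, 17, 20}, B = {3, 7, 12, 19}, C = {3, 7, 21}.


A ∩ B = {3, 7}
(A ∩ B) ∩ C = {3, 7}

A ∩ B ∩ C = {3, 7}


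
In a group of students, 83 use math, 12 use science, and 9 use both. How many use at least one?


|A ∪ B| = |A| + |B| - |A ∩ B|
= 83 + 12 - 9
= 86

|A ∪ B| = 86


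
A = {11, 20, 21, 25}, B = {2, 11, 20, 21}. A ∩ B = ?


A ∩ B = elements in both A and B
A = {11, 20, 21, 25}
B = {2, 11, 20, 21}
A ∩ B = {11, 20, 21}

A ∩ B = {11, 20, 21}


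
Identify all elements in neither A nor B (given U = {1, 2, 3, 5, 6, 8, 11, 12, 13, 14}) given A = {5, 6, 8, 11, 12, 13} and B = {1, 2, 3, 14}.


A = {5, 6, 8, 11, 12, 13}
B = {1, 2, 3, 14}
Region: in neither A nor B (given U = {1, 2, 3, 5, 6, 8, 11, 12, 13, 14})
Elements: ∅

Elements in neither A nor B (given U = {1, 2, 3, 5, 6, 8, 11, 12, 13, 14}): ∅


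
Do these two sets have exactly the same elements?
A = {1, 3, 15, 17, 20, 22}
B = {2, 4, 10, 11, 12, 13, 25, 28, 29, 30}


Two sets are equal iff they have exactly the same elements.
A = {1, 3, 15, 17, 20, 22}
B = {2, 4, 10, 11, 12, 13, 25, 28, 29, 30}
Differences: {1, 2, 3, 4, 10, 11, 12, 13, 15, 17, 20, 22, 25, 28, 29, 30}
A ≠ B

No, A ≠ B


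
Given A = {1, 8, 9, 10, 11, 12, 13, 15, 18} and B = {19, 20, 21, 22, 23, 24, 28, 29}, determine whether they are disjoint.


Disjoint means A ∩ B = ∅.
A ∩ B = ∅
A ∩ B = ∅, so A and B are disjoint.

Yes, A and B are disjoint


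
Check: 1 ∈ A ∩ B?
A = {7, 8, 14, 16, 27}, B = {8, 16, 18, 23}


A = {7, 8, 14, 16, 27}, B = {8, 16, 18, 23}
A ∩ B = elements in both A and B
A ∩ B = {8, 16}
Checking if 1 ∈ A ∩ B
1 is not in A ∩ B → False

1 ∉ A ∩ B


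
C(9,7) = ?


C(n,k) = n! / (k!(n-k)!)
C(9,7) = 9! / (7!2!)
= 36

C(9,7) = 36


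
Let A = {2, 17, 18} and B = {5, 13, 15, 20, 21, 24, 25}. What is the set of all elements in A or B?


A ∪ B = all elements in A or B (or both)
A = {2, 17, 18}
B = {5, 13, 15, 20, 21, 24, 25}
A ∪ B = {2, 5, 13, 15, 17, 18, 20, 21, 24, 25}

A ∪ B = {2, 5, 13, 15, 17, 18, 20, 21, 24, 25}


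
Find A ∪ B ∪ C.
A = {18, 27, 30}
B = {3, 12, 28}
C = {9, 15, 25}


A ∪ B = {3, 12, 18, 27, 28, 30}
(A ∪ B) ∪ C = {3, 9, 12, 15, 18, 25, 27, 28, 30}

A ∪ B ∪ C = {3, 9, 12, 15, 18, 25, 27, 28, 30}


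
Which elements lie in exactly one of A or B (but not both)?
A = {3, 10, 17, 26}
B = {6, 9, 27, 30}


A △ B = (A \ B) ∪ (B \ A) = elements in exactly one of A or B
A \ B = {3, 10, 17, 26}
B \ A = {6, 9, 27, 30}
A △ B = {3, 6, 9, 10, 17, 26, 27, 30}

A △ B = {3, 6, 9, 10, 17, 26, 27, 30}


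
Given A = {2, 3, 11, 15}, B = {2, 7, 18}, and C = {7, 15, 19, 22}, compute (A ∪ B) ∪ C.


A ∪ B = {2, 3, 7, 11, 15, 18}
(A ∪ B) ∪ C = {2, 3, 7, 11, 15, 18, 19, 22}

A ∪ B ∪ C = {2, 3, 7, 11, 15, 18, 19, 22}


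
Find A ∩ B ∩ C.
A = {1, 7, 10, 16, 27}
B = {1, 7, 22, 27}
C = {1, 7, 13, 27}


A ∩ B = {1, 7, 27}
(A ∩ B) ∩ C = {1, 7, 27}

A ∩ B ∩ C = {1, 7, 27}


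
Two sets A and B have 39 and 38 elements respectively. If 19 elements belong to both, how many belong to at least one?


|A ∪ B| = |A| + |B| - |A ∩ B|
= 39 + 38 - 19
= 58

|A ∪ B| = 58


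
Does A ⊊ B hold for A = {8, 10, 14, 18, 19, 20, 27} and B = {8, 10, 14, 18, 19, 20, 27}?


A ⊂ B requires: A ⊆ B AND A ≠ B.
A ⊆ B? Yes
A = B? Yes
A = B, so A is not a PROPER subset.

No, A is not a proper subset of B


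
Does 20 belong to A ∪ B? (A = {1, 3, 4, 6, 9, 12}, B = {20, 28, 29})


A = {1, 3, 4, 6, 9, 12}, B = {20, 28, 29}
A ∪ B = all elements in A or B
A ∪ B = {1, 3, 4, 6, 9, 12, 20, 28, 29}
Checking if 20 ∈ A ∪ B
20 is in A ∪ B → True

20 ∈ A ∪ B


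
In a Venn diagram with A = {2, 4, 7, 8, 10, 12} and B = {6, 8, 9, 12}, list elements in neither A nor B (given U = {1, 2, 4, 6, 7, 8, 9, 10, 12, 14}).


A = {2, 4, 7, 8, 10, 12}
B = {6, 8, 9, 12}
Region: in neither A nor B (given U = {1, 2, 4, 6, 7, 8, 9, 10, 12, 14})
Elements: {1, 14}

Elements in neither A nor B (given U = {1, 2, 4, 6, 7, 8, 9, 10, 12, 14}): {1, 14}


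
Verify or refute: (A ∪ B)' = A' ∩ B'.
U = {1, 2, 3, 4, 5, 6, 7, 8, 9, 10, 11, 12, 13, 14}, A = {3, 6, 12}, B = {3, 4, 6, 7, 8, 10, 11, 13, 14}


LHS: A ∪ B = {3, 4, 6, 7, 8, 10, 11, 12, 13, 14}
(A ∪ B)' = U \ (A ∪ B) = {1, 2, 5, 9}
A' = {1, 2, 4, 5, 7, 8, 9, 10, 11, 13, 14}, B' = {1, 2, 5, 9, 12}
Claimed RHS: A' ∩ B' = {1, 2, 5, 9}
Identity is VALID: LHS = RHS = {1, 2, 5, 9} ✓

Identity is valid. (A ∪ B)' = A' ∩ B' = {1, 2, 5, 9}


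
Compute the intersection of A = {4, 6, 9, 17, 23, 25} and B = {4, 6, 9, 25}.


A ∩ B = elements in both A and B
A = {4, 6, 9, 17, 23, 25}
B = {4, 6, 9, 25}
A ∩ B = {4, 6, 9, 25}

A ∩ B = {4, 6, 9, 25}


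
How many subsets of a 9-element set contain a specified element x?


Subsets of A containing x correspond to subsets of A \ {x}, which has 8 elements.
Count = 2^(n-1) = 2^8
= 256

Number of subsets containing x = 256


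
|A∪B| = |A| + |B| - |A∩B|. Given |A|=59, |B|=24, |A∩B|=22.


|A ∪ B| = |A| + |B| - |A ∩ B|
= 59 + 24 - 22
= 61

|A ∪ B| = 61


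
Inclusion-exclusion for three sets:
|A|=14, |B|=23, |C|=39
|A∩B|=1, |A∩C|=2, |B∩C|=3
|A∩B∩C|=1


|A∪B∪C| = |A|+|B|+|C| - |A∩B|-|A∩C|-|B∩C| + |A∩B∩C|
= 14+23+39 - 1-2-3 + 1
= 76 - 6 + 1
= 71

|A ∪ B ∪ C| = 71


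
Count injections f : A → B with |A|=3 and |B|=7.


An injection sends each of |A| = 3 inputs to a distinct output in B.
# injections = |B|·(|B|-1)·…·(|B|-|A|+1) = 7! / (7 - 3)!
= 7 × 6 × 5
= 210

Number of injections = 210


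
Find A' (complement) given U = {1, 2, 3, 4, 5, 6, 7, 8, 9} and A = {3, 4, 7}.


Aᶜ = U \ A = elements in U but not in A
U = {1, 2, 3, 4, 5, 6, 7, 8, 9}
A = {3, 4, 7}
Aᶜ = {1, 2, 5, 6, 8, 9}

Aᶜ = {1, 2, 5, 6, 8, 9}


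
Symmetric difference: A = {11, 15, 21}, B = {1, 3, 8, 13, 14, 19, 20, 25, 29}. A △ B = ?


A △ B = (A \ B) ∪ (B \ A) = elements in exactly one of A or B
A \ B = {11, 15, 21}
B \ A = {1, 3, 8, 13, 14, 19, 20, 25, 29}
A △ B = {1, 3, 8, 11, 13, 14, 15, 19, 20, 21, 25, 29}

A △ B = {1, 3, 8, 11, 13, 14, 15, 19, 20, 21, 25, 29}


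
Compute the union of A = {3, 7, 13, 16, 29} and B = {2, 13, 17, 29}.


A ∪ B = all elements in A or B (or both)
A = {3, 7, 13, 16, 29}
B = {2, 13, 17, 29}
A ∪ B = {2, 3, 7, 13, 16, 17, 29}

A ∪ B = {2, 3, 7, 13, 16, 17, 29}


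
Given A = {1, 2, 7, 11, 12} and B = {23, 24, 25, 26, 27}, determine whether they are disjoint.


Disjoint means A ∩ B = ∅.
A ∩ B = ∅
A ∩ B = ∅, so A and B are disjoint.

Yes, A and B are disjoint


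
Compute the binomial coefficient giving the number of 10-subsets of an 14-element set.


C(n,k) = n! / (k!(n-k)!)
C(14,10) = 14! / (10!4!)
= 1001

C(14,10) = 1001


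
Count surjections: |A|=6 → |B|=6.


n = |A| = 6, k = |B| = 6. Surjections via inclusion-exclusion:
S(n,k) = Σ(-1)^i × C(k,i) × (k-i)^n, i=0 to k
i=0: (-1)^0×C(6,0)×6^6 = 46656
i=1: (-1)^1×C(6,1)×5^6 = -93750
i=2: (-1)^2×C(6,2)×4^6 = 61440
i=3: (-1)^3×C(6,3)×3^6 = -14580
i=4: (-1)^4×C(6,4)×2^6 = 960
i=5: (-1)^5×C(6,5)×1^6 = -6
i=6: (-1)^6×C(6,6)×0^6 = 0
Total = 720

Number of surjections = 720
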